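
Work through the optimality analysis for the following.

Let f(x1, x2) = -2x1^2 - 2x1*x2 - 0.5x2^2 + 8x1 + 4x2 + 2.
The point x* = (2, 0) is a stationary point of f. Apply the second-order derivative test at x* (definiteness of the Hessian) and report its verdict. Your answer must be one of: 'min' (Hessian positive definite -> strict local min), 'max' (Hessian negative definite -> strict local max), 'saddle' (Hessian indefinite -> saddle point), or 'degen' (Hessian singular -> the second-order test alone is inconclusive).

Compute the Hessian H = grad^2 f:
  H = [[-4, -2], [-2, -1]]
Verify stationarity: grad f(x*) = H x* + g = (0, 0).
Eigenvalues of H: -5, 0.
H has a zero eigenvalue (singular; negative semidefinite but not definite), so H is neither positive definite, negative definite, nor indefinite. The second-order test alone is inconclusive -> degen.
(Indeed, f is constant along the null direction of H through x*, so x* is not a strict local extremum.)

degen


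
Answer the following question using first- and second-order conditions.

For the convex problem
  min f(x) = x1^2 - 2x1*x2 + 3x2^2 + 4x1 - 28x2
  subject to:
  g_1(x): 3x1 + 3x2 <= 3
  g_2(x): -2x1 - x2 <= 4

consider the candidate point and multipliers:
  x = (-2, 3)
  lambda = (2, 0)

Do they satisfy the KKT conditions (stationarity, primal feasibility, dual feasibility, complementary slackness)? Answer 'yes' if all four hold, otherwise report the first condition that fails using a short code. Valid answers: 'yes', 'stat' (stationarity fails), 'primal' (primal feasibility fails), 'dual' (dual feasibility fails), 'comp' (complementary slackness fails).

Gradient of f: grad f(x) = Q x + c = (-6, -6)
Constraint values g_i(x) = a_i^T x - b_i:
  g_1((-2, 3)) = 0
  g_2((-2, 3)) = -3
Stationarity residual: grad f(x) + sum_i lambda_i a_i = (0, 0)
  -> stationarity OK
Primal feasibility (all g_i <= 0): OK
Dual feasibility (all lambda_i >= 0): OK
Complementary slackness (lambda_i * g_i(x) = 0 for all i): OK

Verdict: yes, KKT holds.

yes


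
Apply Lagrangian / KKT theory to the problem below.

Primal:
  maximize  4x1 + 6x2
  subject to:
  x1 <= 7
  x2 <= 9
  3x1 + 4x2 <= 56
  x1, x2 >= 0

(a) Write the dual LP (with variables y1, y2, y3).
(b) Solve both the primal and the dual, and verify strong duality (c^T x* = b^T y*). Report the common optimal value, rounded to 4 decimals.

The standard primal-dual pair for 'max c^T x s.t. A x <= b, x >= 0' is:
  Dual:  min b^T y  s.t.  A^T y >= c,  y >= 0.

So the dual LP is:
  minimize  7y1 + 9y2 + 56y3
  subject to:
    y1 + 3y3 >= 4
    y2 + 4y3 >= 6
    y1, y2, y3 >= 0

Solving the primal: x* = (6.6667, 9).
  primal value c^T x* = 80.6667.
Solving the dual: y* = (0, 0.6667, 1.3333).
  dual value b^T y* = 80.6667.
Strong duality: c^T x* = b^T y*. Confirmed.

80.6667


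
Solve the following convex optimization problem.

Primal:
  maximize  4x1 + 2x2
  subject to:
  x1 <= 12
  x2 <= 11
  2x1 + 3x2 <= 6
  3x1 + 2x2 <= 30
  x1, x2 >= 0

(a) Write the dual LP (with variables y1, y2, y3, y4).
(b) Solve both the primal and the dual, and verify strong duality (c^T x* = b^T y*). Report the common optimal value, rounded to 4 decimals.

The standard primal-dual pair for 'max c^T x s.t. A x <= b, x >= 0' is:
  Dual:  min b^T y  s.t.  A^T y >= c,  y >= 0.

So the dual LP is:
  minimize  12y1 + 11y2 + 6y3 + 30y4
  subject to:
    y1 + 2y3 + 3y4 >= 4
    y2 + 3y3 + 2y4 >= 2
    y1, y2, y3, y4 >= 0

Solving the primal: x* = (3, 0).
  primal value c^T x* = 12.
Solving the dual: y* = (0, 0, 2, 0).
  dual value b^T y* = 12.
Strong duality: c^T x* = b^T y*. Confirmed.

12


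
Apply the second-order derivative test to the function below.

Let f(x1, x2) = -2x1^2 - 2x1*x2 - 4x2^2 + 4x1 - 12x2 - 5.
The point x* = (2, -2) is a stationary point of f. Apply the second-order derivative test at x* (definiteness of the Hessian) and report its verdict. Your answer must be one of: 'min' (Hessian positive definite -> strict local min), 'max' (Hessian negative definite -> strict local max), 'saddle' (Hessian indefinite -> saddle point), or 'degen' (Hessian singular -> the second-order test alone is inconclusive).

Compute the Hessian H = grad^2 f:
  H = [[-4, -2], [-2, -8]]
Verify stationarity: grad f(x*) = H x* + g = (0, 0).
Eigenvalues of H: -8.8284, -3.1716.
Both eigenvalues < 0, so H is negative definite -> x* is a strict local max.

max


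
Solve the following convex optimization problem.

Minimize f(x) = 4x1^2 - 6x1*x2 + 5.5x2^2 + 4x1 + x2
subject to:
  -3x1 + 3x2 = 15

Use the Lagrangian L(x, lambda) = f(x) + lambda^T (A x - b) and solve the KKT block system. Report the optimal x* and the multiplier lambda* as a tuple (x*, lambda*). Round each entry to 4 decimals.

Form the Lagrangian:
  L(x, lambda) = (1/2) x^T Q x + c^T x + lambda^T (A x - b)
Stationarity (grad_x L = 0): Q x + c + A^T lambda = 0.
Primal feasibility: A x = b.

This gives the KKT block system:
  [ Q   A^T ] [ x     ]   [-c ]
  [ A    0  ] [ lambda ] = [ b ]

Solving the linear system:
  x*      = (-4.2857, 0.7143)
  lambda* = (-11.5238)
  f(x*)   = 78.2143

x* = (-4.2857, 0.7143), lambda* = (-11.5238)


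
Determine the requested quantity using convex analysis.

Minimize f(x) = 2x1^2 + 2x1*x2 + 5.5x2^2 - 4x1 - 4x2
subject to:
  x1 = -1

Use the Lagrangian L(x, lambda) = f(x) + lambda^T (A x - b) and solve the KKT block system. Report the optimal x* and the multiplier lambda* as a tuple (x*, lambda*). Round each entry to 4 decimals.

Form the Lagrangian:
  L(x, lambda) = (1/2) x^T Q x + c^T x + lambda^T (A x - b)
Stationarity (grad_x L = 0): Q x + c + A^T lambda = 0.
Primal feasibility: A x = b.

This gives the KKT block system:
  [ Q   A^T ] [ x     ]   [-c ]
  [ A    0  ] [ lambda ] = [ b ]

Solving the linear system:
  x*      = (-1, 0.5455)
  lambda* = (6.9091)
  f(x*)   = 4.3636

x* = (-1, 0.5455), lambda* = (6.9091)


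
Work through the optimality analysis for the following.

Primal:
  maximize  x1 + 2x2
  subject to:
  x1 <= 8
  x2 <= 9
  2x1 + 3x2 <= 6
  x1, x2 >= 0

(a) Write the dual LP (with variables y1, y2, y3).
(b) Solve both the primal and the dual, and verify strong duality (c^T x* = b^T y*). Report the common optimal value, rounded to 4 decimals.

The standard primal-dual pair for 'max c^T x s.t. A x <= b, x >= 0' is:
  Dual:  min b^T y  s.t.  A^T y >= c,  y >= 0.

So the dual LP is:
  minimize  8y1 + 9y2 + 6y3
  subject to:
    y1 + 2y3 >= 1
    y2 + 3y3 >= 2
    y1, y2, y3 >= 0

Solving the primal: x* = (0, 2).
  primal value c^T x* = 4.
Solving the dual: y* = (0, 0, 0.6667).
  dual value b^T y* = 4.
Strong duality: c^T x* = b^T y*. Confirmed.

4


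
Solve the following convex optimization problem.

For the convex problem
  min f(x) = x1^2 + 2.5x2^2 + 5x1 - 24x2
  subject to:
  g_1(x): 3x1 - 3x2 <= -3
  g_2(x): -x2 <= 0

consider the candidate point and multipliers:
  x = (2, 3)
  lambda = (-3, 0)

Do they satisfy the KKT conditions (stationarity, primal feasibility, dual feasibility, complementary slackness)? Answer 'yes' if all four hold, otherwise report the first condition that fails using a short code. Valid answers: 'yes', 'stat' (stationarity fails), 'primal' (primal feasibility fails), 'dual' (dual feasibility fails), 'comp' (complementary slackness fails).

Gradient of f: grad f(x) = Q x + c = (9, -9)
Constraint values g_i(x) = a_i^T x - b_i:
  g_1((2, 3)) = 0
  g_2((2, 3)) = -3
Stationarity residual: grad f(x) + sum_i lambda_i a_i = (0, 0)
  -> stationarity OK
Primal feasibility (all g_i <= 0): OK
Dual feasibility (all lambda_i >= 0): FAILS
Complementary slackness (lambda_i * g_i(x) = 0 for all i): OK

Verdict: the first failing condition is dual_feasibility -> dual.

dual


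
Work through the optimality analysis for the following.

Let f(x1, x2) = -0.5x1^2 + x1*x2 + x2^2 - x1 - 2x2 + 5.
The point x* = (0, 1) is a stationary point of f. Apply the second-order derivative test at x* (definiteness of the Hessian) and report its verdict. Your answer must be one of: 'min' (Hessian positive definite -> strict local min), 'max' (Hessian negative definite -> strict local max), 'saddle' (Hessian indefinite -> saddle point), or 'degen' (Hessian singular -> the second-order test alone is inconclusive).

Compute the Hessian H = grad^2 f:
  H = [[-1, 1], [1, 2]]
Verify stationarity: grad f(x*) = H x* + g = (0, 0).
Eigenvalues of H: -1.3028, 2.3028.
Eigenvalues have mixed signs, so H is indefinite -> x* is a saddle point.

saddle


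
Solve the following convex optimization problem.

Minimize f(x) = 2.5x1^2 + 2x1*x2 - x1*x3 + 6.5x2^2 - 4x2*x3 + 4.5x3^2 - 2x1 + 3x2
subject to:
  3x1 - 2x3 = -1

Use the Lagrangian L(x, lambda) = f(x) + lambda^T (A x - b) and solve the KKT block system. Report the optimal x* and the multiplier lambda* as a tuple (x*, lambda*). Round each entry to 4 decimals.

Form the Lagrangian:
  L(x, lambda) = (1/2) x^T Q x + c^T x + lambda^T (A x - b)
Stationarity (grad_x L = 0): Q x + c + A^T lambda = 0.
Primal feasibility: A x = b.

This gives the KKT block system:
  [ Q   A^T ] [ x     ]   [-c ]
  [ A    0  ] [ lambda ] = [ b ]

Solving the linear system:
  x*      = (-0.2168, -0.1436, 0.1747)
  lambda* = (1.1821)
  f(x*)   = 0.5924

x* = (-0.2168, -0.1436, 0.1747), lambda* = (1.1821)


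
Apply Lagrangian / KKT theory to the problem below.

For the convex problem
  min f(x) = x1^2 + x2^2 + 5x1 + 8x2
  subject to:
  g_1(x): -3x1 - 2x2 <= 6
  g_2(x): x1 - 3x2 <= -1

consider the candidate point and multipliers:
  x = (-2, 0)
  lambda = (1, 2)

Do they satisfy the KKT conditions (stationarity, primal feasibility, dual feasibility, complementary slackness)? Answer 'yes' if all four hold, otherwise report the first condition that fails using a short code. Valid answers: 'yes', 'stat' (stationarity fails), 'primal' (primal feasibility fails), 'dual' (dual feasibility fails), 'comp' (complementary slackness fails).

Gradient of f: grad f(x) = Q x + c = (1, 8)
Constraint values g_i(x) = a_i^T x - b_i:
  g_1((-2, 0)) = 0
  g_2((-2, 0)) = -1
Stationarity residual: grad f(x) + sum_i lambda_i a_i = (0, 0)
  -> stationarity OK
Primal feasibility (all g_i <= 0): OK
Dual feasibility (all lambda_i >= 0): OK
Complementary slackness (lambda_i * g_i(x) = 0 for all i): FAILS

Verdict: the first failing condition is complementary_slackness -> comp.

comp


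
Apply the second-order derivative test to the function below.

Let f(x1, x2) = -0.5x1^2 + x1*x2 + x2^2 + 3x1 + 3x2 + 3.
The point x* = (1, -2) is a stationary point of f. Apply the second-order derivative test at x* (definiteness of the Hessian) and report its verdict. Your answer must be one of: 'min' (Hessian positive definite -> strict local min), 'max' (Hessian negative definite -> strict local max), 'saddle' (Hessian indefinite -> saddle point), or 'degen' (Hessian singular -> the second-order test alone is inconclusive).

Compute the Hessian H = grad^2 f:
  H = [[-1, 1], [1, 2]]
Verify stationarity: grad f(x*) = H x* + g = (0, 0).
Eigenvalues of H: -1.3028, 2.3028.
Eigenvalues have mixed signs, so H is indefinite -> x* is a saddle point.

saddle


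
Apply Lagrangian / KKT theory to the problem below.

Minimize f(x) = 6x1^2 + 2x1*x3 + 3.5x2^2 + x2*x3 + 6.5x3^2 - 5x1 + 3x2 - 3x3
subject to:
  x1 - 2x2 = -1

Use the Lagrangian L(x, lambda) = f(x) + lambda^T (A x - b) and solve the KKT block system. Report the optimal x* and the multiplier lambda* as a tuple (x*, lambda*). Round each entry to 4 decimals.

Form the Lagrangian:
  L(x, lambda) = (1/2) x^T Q x + c^T x + lambda^T (A x - b)
Stationarity (grad_x L = 0): Q x + c + A^T lambda = 0.
Primal feasibility: A x = b.

This gives the KKT block system:
  [ Q   A^T ] [ x     ]   [-c ]
  [ A    0  ] [ lambda ] = [ b ]

Solving the linear system:
  x*      = (0.0957, 0.5478, 0.1739)
  lambda* = (3.5043)
  f(x*)   = 2.0739

x* = (0.0957, 0.5478, 0.1739), lambda* = (3.5043)


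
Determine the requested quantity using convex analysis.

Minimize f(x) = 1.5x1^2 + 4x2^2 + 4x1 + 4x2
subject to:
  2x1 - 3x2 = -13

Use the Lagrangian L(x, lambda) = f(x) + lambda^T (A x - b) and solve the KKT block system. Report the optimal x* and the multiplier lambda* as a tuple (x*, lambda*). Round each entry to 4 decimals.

Form the Lagrangian:
  L(x, lambda) = (1/2) x^T Q x + c^T x + lambda^T (A x - b)
Stationarity (grad_x L = 0): Q x + c + A^T lambda = 0.
Primal feasibility: A x = b.

This gives the KKT block system:
  [ Q   A^T ] [ x     ]   [-c ]
  [ A    0  ] [ lambda ] = [ b ]

Solving the linear system:
  x*      = (-4.5424, 1.3051)
  lambda* = (4.8136)
  f(x*)   = 24.8136

x* = (-4.5424, 1.3051), lambda* = (4.8136)


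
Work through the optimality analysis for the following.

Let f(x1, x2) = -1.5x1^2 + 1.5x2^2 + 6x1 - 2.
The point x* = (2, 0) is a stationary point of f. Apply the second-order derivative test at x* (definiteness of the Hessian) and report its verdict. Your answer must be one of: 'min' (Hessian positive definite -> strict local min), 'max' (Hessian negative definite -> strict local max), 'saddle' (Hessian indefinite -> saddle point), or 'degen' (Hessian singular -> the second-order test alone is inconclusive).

Compute the Hessian H = grad^2 f:
  H = [[-3, 0], [0, 3]]
Verify stationarity: grad f(x*) = H x* + g = (0, 0).
Eigenvalues of H: -3, 3.
Eigenvalues have mixed signs, so H is indefinite -> x* is a saddle point.

saddle


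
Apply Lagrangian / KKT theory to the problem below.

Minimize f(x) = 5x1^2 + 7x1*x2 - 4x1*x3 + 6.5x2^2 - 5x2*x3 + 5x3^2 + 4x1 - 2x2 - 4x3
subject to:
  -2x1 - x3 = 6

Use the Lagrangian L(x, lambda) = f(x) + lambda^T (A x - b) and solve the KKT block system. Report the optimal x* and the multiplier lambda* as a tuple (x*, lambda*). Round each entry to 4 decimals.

Form the Lagrangian:
  L(x, lambda) = (1/2) x^T Q x + c^T x + lambda^T (A x - b)
Stationarity (grad_x L = 0): Q x + c + A^T lambda = 0.
Primal feasibility: A x = b.

This gives the KKT block system:
  [ Q   A^T ] [ x     ]   [-c ]
  [ A    0  ] [ lambda ] = [ b ]

Solving the linear system:
  x*      = (-2.7276, 1.413, -0.5448)
  lambda* = (-5.6028)
  f(x*)   = 11.0299

x* = (-2.7276, 1.413, -0.5448), lambda* = (-5.6028)


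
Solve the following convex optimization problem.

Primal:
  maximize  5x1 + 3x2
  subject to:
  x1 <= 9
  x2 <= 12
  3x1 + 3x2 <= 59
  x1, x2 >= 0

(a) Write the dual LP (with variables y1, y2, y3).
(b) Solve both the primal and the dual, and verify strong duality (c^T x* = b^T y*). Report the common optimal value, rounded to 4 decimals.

The standard primal-dual pair for 'max c^T x s.t. A x <= b, x >= 0' is:
  Dual:  min b^T y  s.t.  A^T y >= c,  y >= 0.

So the dual LP is:
  minimize  9y1 + 12y2 + 59y3
  subject to:
    y1 + 3y3 >= 5
    y2 + 3y3 >= 3
    y1, y2, y3 >= 0

Solving the primal: x* = (9, 10.6667).
  primal value c^T x* = 77.
Solving the dual: y* = (2, 0, 1).
  dual value b^T y* = 77.
Strong duality: c^T x* = b^T y*. Confirmed.

77


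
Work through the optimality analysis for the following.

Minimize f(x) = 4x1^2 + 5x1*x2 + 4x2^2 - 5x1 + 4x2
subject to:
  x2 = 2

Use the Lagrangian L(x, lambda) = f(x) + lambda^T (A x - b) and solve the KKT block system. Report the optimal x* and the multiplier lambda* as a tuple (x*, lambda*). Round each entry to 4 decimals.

Form the Lagrangian:
  L(x, lambda) = (1/2) x^T Q x + c^T x + lambda^T (A x - b)
Stationarity (grad_x L = 0): Q x + c + A^T lambda = 0.
Primal feasibility: A x = b.

This gives the KKT block system:
  [ Q   A^T ] [ x     ]   [-c ]
  [ A    0  ] [ lambda ] = [ b ]

Solving the linear system:
  x*      = (-0.625, 2)
  lambda* = (-16.875)
  f(x*)   = 22.4375

x* = (-0.625, 2), lambda* = (-16.875)


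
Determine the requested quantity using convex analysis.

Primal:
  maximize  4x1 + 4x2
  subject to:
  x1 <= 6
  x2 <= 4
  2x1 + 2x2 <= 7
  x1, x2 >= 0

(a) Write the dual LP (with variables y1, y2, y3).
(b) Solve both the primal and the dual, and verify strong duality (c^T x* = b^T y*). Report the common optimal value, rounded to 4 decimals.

The standard primal-dual pair for 'max c^T x s.t. A x <= b, x >= 0' is:
  Dual:  min b^T y  s.t.  A^T y >= c,  y >= 0.

So the dual LP is:
  minimize  6y1 + 4y2 + 7y3
  subject to:
    y1 + 2y3 >= 4
    y2 + 2y3 >= 4
    y1, y2, y3 >= 0

Solving the primal: x* = (3.5, 0).
  primal value c^T x* = 14.
Solving the dual: y* = (0, 0, 2).
  dual value b^T y* = 14.
Strong duality: c^T x* = b^T y*. Confirmed.

14


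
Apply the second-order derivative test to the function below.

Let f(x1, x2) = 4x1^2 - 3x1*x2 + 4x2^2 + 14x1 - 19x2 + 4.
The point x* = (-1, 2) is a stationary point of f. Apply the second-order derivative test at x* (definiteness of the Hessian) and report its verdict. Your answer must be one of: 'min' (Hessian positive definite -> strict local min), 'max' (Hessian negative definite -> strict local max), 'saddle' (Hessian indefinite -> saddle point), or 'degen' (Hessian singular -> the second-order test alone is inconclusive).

Compute the Hessian H = grad^2 f:
  H = [[8, -3], [-3, 8]]
Verify stationarity: grad f(x*) = H x* + g = (0, 0).
Eigenvalues of H: 5, 11.
Both eigenvalues > 0, so H is positive definite -> x* is a strict local min.

min


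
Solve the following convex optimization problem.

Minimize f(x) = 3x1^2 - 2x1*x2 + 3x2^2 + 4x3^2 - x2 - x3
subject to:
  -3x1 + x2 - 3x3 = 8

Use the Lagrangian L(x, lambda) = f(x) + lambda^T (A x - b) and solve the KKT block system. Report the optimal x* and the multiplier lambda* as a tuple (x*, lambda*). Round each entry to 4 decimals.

Form the Lagrangian:
  L(x, lambda) = (1/2) x^T Q x + c^T x + lambda^T (A x - b)
Stationarity (grad_x L = 0): Q x + c + A^T lambda = 0.
Primal feasibility: A x = b.

This gives the KKT block system:
  [ Q   A^T ] [ x     ]   [-c ]
  [ A    0  ] [ lambda ] = [ b ]

Solving the linear system:
  x*      = (-1.5327, 0.1875, -1.0714)
  lambda* = (-3.1905)
  f(x*)   = 13.2039

x* = (-1.5327, 0.1875, -1.0714), lambda* = (-3.1905)


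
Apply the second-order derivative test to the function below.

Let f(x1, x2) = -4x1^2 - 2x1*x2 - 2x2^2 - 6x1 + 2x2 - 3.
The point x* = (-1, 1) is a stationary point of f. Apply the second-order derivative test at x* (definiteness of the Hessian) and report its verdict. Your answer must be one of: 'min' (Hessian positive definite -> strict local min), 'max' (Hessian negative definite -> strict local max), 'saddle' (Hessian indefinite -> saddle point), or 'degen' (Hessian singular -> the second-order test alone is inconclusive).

Compute the Hessian H = grad^2 f:
  H = [[-8, -2], [-2, -4]]
Verify stationarity: grad f(x*) = H x* + g = (0, 0).
Eigenvalues of H: -8.8284, -3.1716.
Both eigenvalues < 0, so H is negative definite -> x* is a strict local max.

max


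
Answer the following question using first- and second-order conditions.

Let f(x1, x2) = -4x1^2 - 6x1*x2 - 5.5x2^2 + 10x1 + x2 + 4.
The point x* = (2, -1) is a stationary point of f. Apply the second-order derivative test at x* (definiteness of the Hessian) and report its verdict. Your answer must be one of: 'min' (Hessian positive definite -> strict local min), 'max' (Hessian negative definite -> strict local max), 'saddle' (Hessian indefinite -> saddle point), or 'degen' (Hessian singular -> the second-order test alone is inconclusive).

Compute the Hessian H = grad^2 f:
  H = [[-8, -6], [-6, -11]]
Verify stationarity: grad f(x*) = H x* + g = (0, 0).
Eigenvalues of H: -15.6847, -3.3153.
Both eigenvalues < 0, so H is negative definite -> x* is a strict local max.

max


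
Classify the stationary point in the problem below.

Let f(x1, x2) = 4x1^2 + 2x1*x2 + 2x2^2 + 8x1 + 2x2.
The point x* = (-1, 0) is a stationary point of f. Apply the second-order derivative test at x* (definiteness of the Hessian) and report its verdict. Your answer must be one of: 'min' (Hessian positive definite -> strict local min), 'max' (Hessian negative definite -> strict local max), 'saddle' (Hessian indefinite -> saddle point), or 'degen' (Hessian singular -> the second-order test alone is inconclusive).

Compute the Hessian H = grad^2 f:
  H = [[8, 2], [2, 4]]
Verify stationarity: grad f(x*) = H x* + g = (0, 0).
Eigenvalues of H: 3.1716, 8.8284.
Both eigenvalues > 0, so H is positive definite -> x* is a strict local min.

min


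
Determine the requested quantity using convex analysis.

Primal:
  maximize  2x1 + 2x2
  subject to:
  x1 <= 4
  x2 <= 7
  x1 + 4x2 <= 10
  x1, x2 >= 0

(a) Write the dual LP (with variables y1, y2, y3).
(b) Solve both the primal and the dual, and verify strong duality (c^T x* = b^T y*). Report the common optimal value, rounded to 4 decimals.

The standard primal-dual pair for 'max c^T x s.t. A x <= b, x >= 0' is:
  Dual:  min b^T y  s.t.  A^T y >= c,  y >= 0.

So the dual LP is:
  minimize  4y1 + 7y2 + 10y3
  subject to:
    y1 + y3 >= 2
    y2 + 4y3 >= 2
    y1, y2, y3 >= 0

Solving the primal: x* = (4, 1.5).
  primal value c^T x* = 11.
Solving the dual: y* = (1.5, 0, 0.5).
  dual value b^T y* = 11.
Strong duality: c^T x* = b^T y*. Confirmed.

11


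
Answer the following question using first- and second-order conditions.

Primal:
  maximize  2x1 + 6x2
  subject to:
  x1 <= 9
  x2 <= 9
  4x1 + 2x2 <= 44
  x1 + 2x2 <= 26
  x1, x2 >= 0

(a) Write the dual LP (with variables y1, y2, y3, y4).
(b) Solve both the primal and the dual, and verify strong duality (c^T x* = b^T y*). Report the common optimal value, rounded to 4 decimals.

The standard primal-dual pair for 'max c^T x s.t. A x <= b, x >= 0' is:
  Dual:  min b^T y  s.t.  A^T y >= c,  y >= 0.

So the dual LP is:
  minimize  9y1 + 9y2 + 44y3 + 26y4
  subject to:
    y1 + 4y3 + y4 >= 2
    y2 + 2y3 + 2y4 >= 6
    y1, y2, y3, y4 >= 0

Solving the primal: x* = (6.5, 9).
  primal value c^T x* = 67.
Solving the dual: y* = (0, 5, 0.5, 0).
  dual value b^T y* = 67.
Strong duality: c^T x* = b^T y*. Confirmed.

67


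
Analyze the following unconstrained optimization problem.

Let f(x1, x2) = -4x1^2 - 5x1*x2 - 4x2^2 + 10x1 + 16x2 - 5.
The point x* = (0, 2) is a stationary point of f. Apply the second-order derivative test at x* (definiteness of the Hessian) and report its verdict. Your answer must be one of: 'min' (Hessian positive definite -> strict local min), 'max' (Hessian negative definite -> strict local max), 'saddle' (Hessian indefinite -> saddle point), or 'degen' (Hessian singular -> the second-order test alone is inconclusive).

Compute the Hessian H = grad^2 f:
  H = [[-8, -5], [-5, -8]]
Verify stationarity: grad f(x*) = H x* + g = (0, 0).
Eigenvalues of H: -13, -3.
Both eigenvalues < 0, so H is negative definite -> x* is a strict local max.

max


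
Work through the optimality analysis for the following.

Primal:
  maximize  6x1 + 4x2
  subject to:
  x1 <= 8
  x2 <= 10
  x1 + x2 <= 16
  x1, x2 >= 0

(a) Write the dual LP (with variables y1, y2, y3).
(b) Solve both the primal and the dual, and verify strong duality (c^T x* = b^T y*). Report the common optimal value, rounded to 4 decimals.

The standard primal-dual pair for 'max c^T x s.t. A x <= b, x >= 0' is:
  Dual:  min b^T y  s.t.  A^T y >= c,  y >= 0.

So the dual LP is:
  minimize  8y1 + 10y2 + 16y3
  subject to:
    y1 + y3 >= 6
    y2 + y3 >= 4
    y1, y2, y3 >= 0

Solving the primal: x* = (8, 8).
  primal value c^T x* = 80.
Solving the dual: y* = (2, 0, 4).
  dual value b^T y* = 80.
Strong duality: c^T x* = b^T y*. Confirmed.

80


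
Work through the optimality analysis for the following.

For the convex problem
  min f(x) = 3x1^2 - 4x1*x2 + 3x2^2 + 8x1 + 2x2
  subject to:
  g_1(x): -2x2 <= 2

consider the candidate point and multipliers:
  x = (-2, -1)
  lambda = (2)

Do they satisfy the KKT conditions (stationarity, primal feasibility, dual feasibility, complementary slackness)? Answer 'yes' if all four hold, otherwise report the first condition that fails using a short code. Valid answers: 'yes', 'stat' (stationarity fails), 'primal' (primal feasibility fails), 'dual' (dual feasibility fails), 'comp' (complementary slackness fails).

Gradient of f: grad f(x) = Q x + c = (0, 4)
Constraint values g_i(x) = a_i^T x - b_i:
  g_1((-2, -1)) = 0
Stationarity residual: grad f(x) + sum_i lambda_i a_i = (0, 0)
  -> stationarity OK
Primal feasibility (all g_i <= 0): OK
Dual feasibility (all lambda_i >= 0): OK
Complementary slackness (lambda_i * g_i(x) = 0 for all i): OK

Verdict: yes, KKT holds.

yes


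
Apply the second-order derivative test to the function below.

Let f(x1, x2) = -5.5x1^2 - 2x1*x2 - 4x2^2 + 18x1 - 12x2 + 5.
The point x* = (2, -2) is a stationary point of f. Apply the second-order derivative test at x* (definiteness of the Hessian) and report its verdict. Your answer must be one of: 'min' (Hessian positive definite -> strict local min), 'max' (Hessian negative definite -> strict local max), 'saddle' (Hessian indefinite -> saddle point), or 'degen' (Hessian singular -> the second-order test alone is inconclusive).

Compute the Hessian H = grad^2 f:
  H = [[-11, -2], [-2, -8]]
Verify stationarity: grad f(x*) = H x* + g = (0, 0).
Eigenvalues of H: -12, -7.
Both eigenvalues < 0, so H is negative definite -> x* is a strict local max.

max


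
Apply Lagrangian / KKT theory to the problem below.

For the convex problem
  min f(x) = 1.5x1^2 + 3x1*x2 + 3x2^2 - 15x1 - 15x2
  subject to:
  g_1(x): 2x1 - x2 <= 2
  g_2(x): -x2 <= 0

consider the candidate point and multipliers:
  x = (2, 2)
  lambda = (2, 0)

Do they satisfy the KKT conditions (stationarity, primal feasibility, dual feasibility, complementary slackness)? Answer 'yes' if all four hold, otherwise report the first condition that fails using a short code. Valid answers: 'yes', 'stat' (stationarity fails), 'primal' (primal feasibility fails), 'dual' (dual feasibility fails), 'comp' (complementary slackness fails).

Gradient of f: grad f(x) = Q x + c = (-3, 3)
Constraint values g_i(x) = a_i^T x - b_i:
  g_1((2, 2)) = 0
  g_2((2, 2)) = -2
Stationarity residual: grad f(x) + sum_i lambda_i a_i = (1, 1)
  -> stationarity FAILS
Primal feasibility (all g_i <= 0): OK
Dual feasibility (all lambda_i >= 0): OK
Complementary slackness (lambda_i * g_i(x) = 0 for all i): OK

Verdict: the first failing condition is stationarity -> stat.

stat


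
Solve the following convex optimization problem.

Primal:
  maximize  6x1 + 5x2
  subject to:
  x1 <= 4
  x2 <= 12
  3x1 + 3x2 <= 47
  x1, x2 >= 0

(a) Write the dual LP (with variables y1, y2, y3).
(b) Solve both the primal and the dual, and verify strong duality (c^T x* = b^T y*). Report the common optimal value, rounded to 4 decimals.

The standard primal-dual pair for 'max c^T x s.t. A x <= b, x >= 0' is:
  Dual:  min b^T y  s.t.  A^T y >= c,  y >= 0.

So the dual LP is:
  minimize  4y1 + 12y2 + 47y3
  subject to:
    y1 + 3y3 >= 6
    y2 + 3y3 >= 5
    y1, y2, y3 >= 0

Solving the primal: x* = (4, 11.6667).
  primal value c^T x* = 82.3333.
Solving the dual: y* = (1, 0, 1.6667).
  dual value b^T y* = 82.3333.
Strong duality: c^T x* = b^T y*. Confirmed.

82.3333


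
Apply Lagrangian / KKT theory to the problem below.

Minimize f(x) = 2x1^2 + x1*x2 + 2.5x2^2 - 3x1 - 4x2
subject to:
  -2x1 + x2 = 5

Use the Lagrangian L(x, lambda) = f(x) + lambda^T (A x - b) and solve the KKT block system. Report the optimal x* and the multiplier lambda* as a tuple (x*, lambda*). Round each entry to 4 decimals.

Form the Lagrangian:
  L(x, lambda) = (1/2) x^T Q x + c^T x + lambda^T (A x - b)
Stationarity (grad_x L = 0): Q x + c + A^T lambda = 0.
Primal feasibility: A x = b.

This gives the KKT block system:
  [ Q   A^T ] [ x     ]   [-c ]
  [ A    0  ] [ lambda ] = [ b ]

Solving the linear system:
  x*      = (-1.5714, 1.8571)
  lambda* = (-3.7143)
  f(x*)   = 7.9286

x* = (-1.5714, 1.8571), lambda* = (-3.7143)


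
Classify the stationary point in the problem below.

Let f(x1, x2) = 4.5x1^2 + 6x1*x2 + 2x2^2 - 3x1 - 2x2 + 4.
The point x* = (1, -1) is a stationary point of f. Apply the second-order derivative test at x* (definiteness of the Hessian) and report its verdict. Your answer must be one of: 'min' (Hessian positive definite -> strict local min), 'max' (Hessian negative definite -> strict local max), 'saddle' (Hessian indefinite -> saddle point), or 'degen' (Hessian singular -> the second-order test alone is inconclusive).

Compute the Hessian H = grad^2 f:
  H = [[9, 6], [6, 4]]
Verify stationarity: grad f(x*) = H x* + g = (0, 0).
Eigenvalues of H: 0, 13.
H has a zero eigenvalue (singular; positive semidefinite but not definite), so H is neither positive definite, negative definite, nor indefinite. The second-order test alone is inconclusive -> degen.
(Indeed, f is constant along the null direction of H through x*, so x* is not a strict local extremum.)

degen


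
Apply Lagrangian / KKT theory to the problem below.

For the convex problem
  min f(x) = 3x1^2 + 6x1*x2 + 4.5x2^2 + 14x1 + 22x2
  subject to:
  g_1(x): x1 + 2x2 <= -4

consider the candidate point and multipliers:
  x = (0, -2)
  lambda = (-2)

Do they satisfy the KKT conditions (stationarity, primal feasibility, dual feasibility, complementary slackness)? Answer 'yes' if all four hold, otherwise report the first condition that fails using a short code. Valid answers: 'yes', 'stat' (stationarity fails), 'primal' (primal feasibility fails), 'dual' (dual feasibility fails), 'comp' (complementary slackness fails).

Gradient of f: grad f(x) = Q x + c = (2, 4)
Constraint values g_i(x) = a_i^T x - b_i:
  g_1((0, -2)) = 0
Stationarity residual: grad f(x) + sum_i lambda_i a_i = (0, 0)
  -> stationarity OK
Primal feasibility (all g_i <= 0): OK
Dual feasibility (all lambda_i >= 0): FAILS
Complementary slackness (lambda_i * g_i(x) = 0 for all i): OK

Verdict: the first failing condition is dual_feasibility -> dual.

dual


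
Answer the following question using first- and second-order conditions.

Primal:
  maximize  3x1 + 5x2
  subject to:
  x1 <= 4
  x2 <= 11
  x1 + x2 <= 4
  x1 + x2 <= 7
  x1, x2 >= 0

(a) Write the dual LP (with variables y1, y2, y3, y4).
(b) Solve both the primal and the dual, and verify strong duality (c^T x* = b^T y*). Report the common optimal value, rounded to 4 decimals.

The standard primal-dual pair for 'max c^T x s.t. A x <= b, x >= 0' is:
  Dual:  min b^T y  s.t.  A^T y >= c,  y >= 0.

So the dual LP is:
  minimize  4y1 + 11y2 + 4y3 + 7y4
  subject to:
    y1 + y3 + y4 >= 3
    y2 + y3 + y4 >= 5
    y1, y2, y3, y4 >= 0

Solving the primal: x* = (0, 4).
  primal value c^T x* = 20.
Solving the dual: y* = (0, 0, 5, 0).
  dual value b^T y* = 20.
Strong duality: c^T x* = b^T y*. Confirmed.

20


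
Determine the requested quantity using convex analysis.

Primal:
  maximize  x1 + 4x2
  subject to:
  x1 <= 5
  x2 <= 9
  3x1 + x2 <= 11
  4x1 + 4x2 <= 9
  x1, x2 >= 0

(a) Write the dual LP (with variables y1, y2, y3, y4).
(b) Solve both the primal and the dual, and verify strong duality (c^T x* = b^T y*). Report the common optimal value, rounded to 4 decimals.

The standard primal-dual pair for 'max c^T x s.t. A x <= b, x >= 0' is:
  Dual:  min b^T y  s.t.  A^T y >= c,  y >= 0.

So the dual LP is:
  minimize  5y1 + 9y2 + 11y3 + 9y4
  subject to:
    y1 + 3y3 + 4y4 >= 1
    y2 + y3 + 4y4 >= 4
    y1, y2, y3, y4 >= 0

Solving the primal: x* = (0, 2.25).
  primal value c^T x* = 9.
Solving the dual: y* = (0, 0, 0, 1).
  dual value b^T y* = 9.
Strong duality: c^T x* = b^T y*. Confirmed.

9


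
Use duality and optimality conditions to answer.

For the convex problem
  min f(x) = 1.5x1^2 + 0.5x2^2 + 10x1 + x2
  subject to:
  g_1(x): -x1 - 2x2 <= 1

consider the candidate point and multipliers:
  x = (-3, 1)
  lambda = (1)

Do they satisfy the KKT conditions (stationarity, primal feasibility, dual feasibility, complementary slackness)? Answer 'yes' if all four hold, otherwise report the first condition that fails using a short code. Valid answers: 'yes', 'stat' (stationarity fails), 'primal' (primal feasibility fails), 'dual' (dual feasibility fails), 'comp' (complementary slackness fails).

Gradient of f: grad f(x) = Q x + c = (1, 2)
Constraint values g_i(x) = a_i^T x - b_i:
  g_1((-3, 1)) = 0
Stationarity residual: grad f(x) + sum_i lambda_i a_i = (0, 0)
  -> stationarity OK
Primal feasibility (all g_i <= 0): OK
Dual feasibility (all lambda_i >= 0): OK
Complementary slackness (lambda_i * g_i(x) = 0 for all i): OK

Verdict: yes, KKT holds.

yes


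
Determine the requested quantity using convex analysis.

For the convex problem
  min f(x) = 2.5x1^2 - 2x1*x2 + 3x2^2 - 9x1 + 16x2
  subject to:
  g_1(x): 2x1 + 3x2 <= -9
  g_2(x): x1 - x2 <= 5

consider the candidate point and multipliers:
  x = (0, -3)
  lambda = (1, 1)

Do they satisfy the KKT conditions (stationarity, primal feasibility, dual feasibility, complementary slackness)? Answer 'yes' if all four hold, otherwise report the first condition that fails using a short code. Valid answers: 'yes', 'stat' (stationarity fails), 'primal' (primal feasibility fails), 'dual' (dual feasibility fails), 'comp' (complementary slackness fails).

Gradient of f: grad f(x) = Q x + c = (-3, -2)
Constraint values g_i(x) = a_i^T x - b_i:
  g_1((0, -3)) = 0
  g_2((0, -3)) = -2
Stationarity residual: grad f(x) + sum_i lambda_i a_i = (0, 0)
  -> stationarity OK
Primal feasibility (all g_i <= 0): OK
Dual feasibility (all lambda_i >= 0): OK
Complementary slackness (lambda_i * g_i(x) = 0 for all i): FAILS

Verdict: the first failing condition is complementary_slackness -> comp.

comp


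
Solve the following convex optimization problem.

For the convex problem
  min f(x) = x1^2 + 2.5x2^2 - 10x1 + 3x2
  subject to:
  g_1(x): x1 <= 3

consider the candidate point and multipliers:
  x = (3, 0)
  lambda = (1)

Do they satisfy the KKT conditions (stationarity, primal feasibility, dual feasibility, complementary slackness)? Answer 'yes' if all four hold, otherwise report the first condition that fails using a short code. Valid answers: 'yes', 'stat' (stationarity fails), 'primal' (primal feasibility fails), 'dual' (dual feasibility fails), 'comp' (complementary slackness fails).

Gradient of f: grad f(x) = Q x + c = (-4, 3)
Constraint values g_i(x) = a_i^T x - b_i:
  g_1((3, 0)) = 0
Stationarity residual: grad f(x) + sum_i lambda_i a_i = (-3, 3)
  -> stationarity FAILS
Primal feasibility (all g_i <= 0): OK
Dual feasibility (all lambda_i >= 0): OK
Complementary slackness (lambda_i * g_i(x) = 0 for all i): OK

Verdict: the first failing condition is stationarity -> stat.

stat


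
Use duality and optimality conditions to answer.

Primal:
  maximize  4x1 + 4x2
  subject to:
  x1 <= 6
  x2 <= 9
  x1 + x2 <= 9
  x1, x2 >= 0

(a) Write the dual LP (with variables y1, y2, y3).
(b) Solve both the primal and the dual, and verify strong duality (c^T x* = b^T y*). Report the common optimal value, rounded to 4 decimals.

The standard primal-dual pair for 'max c^T x s.t. A x <= b, x >= 0' is:
  Dual:  min b^T y  s.t.  A^T y >= c,  y >= 0.

So the dual LP is:
  minimize  6y1 + 9y2 + 9y3
  subject to:
    y1 + y3 >= 4
    y2 + y3 >= 4
    y1, y2, y3 >= 0

Solving the primal: x* = (0, 9).
  primal value c^T x* = 36.
Solving the dual: y* = (0, 0, 4).
  dual value b^T y* = 36.
Strong duality: c^T x* = b^T y*. Confirmed.

36


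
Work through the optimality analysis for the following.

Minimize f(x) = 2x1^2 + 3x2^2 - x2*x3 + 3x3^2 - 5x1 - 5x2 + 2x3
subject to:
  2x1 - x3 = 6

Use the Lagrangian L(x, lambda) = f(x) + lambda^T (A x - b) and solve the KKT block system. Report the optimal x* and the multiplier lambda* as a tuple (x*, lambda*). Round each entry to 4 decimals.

Form the Lagrangian:
  L(x, lambda) = (1/2) x^T Q x + c^T x + lambda^T (A x - b)
Stationarity (grad_x L = 0): Q x + c + A^T lambda = 0.
Primal feasibility: A x = b.

This gives the KKT block system:
  [ Q   A^T ] [ x     ]   [-c ]
  [ A    0  ] [ lambda ] = [ b ]

Solving the linear system:
  x*      = (2.6585, 0.7195, -0.6829)
  lambda* = (-2.8171)
  f(x*)   = -0.6768

x* = (2.6585, 0.7195, -0.6829), lambda* = (-2.8171)


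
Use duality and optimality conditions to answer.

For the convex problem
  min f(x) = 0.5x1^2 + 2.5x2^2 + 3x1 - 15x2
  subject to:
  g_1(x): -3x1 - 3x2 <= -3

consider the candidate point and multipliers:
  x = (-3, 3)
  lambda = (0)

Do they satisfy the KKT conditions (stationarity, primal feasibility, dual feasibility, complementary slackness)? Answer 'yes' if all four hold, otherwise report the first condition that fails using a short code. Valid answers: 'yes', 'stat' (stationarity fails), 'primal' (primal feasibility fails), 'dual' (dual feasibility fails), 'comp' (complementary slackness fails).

Gradient of f: grad f(x) = Q x + c = (0, 0)
Constraint values g_i(x) = a_i^T x - b_i:
  g_1((-3, 3)) = 3
Stationarity residual: grad f(x) + sum_i lambda_i a_i = (0, 0)
  -> stationarity OK
Primal feasibility (all g_i <= 0): FAILS
Dual feasibility (all lambda_i >= 0): OK
Complementary slackness (lambda_i * g_i(x) = 0 for all i): OK

Verdict: the first failing condition is primal_feasibility -> primal.

primal


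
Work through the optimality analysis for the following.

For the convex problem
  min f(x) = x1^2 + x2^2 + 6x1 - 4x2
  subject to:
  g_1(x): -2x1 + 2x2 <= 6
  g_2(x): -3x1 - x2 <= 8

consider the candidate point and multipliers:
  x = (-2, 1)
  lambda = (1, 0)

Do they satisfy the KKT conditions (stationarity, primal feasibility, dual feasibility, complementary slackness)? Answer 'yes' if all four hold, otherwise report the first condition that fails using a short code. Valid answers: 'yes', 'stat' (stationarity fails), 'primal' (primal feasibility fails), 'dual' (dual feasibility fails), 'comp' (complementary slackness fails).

Gradient of f: grad f(x) = Q x + c = (2, -2)
Constraint values g_i(x) = a_i^T x - b_i:
  g_1((-2, 1)) = 0
  g_2((-2, 1)) = -3
Stationarity residual: grad f(x) + sum_i lambda_i a_i = (0, 0)
  -> stationarity OK
Primal feasibility (all g_i <= 0): OK
Dual feasibility (all lambda_i >= 0): OK
Complementary slackness (lambda_i * g_i(x) = 0 for all i): OK

Verdict: yes, KKT holds.

yes


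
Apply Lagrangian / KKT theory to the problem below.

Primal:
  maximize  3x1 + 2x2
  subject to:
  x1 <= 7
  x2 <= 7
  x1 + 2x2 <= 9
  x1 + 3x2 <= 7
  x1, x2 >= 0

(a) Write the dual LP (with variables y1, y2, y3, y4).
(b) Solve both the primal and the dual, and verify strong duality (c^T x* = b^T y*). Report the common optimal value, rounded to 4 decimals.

The standard primal-dual pair for 'max c^T x s.t. A x <= b, x >= 0' is:
  Dual:  min b^T y  s.t.  A^T y >= c,  y >= 0.

So the dual LP is:
  minimize  7y1 + 7y2 + 9y3 + 7y4
  subject to:
    y1 + y3 + y4 >= 3
    y2 + 2y3 + 3y4 >= 2
    y1, y2, y3, y4 >= 0

Solving the primal: x* = (7, 0).
  primal value c^T x* = 21.
Solving the dual: y* = (2.3333, 0, 0, 0.6667).
  dual value b^T y* = 21.
Strong duality: c^T x* = b^T y*. Confirmed.

21


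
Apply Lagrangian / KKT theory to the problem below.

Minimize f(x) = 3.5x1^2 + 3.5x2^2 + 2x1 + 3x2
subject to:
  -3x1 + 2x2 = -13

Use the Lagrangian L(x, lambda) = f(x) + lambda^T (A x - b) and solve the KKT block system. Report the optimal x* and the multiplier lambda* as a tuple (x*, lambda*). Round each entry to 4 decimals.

Form the Lagrangian:
  L(x, lambda) = (1/2) x^T Q x + c^T x + lambda^T (A x - b)
Stationarity (grad_x L = 0): Q x + c + A^T lambda = 0.
Primal feasibility: A x = b.

This gives the KKT block system:
  [ Q   A^T ] [ x     ]   [-c ]
  [ A    0  ] [ lambda ] = [ b ]

Solving the linear system:
  x*      = (2.7143, -2.4286)
  lambda* = (7)
  f(x*)   = 44.5714

x* = (2.7143, -2.4286), lambda* = (7)


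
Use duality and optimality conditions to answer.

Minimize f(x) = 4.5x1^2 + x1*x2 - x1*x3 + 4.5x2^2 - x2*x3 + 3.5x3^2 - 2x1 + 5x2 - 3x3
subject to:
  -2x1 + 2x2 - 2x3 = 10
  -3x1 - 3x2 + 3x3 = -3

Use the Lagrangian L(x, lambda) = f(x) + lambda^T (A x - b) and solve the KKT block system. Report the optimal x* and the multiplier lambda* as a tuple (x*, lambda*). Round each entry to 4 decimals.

Form the Lagrangian:
  L(x, lambda) = (1/2) x^T Q x + c^T x + lambda^T (A x - b)
Stationarity (grad_x L = 0): Q x + c + A^T lambda = 0.
Primal feasibility: A x = b.

This gives the KKT block system:
  [ Q   A^T ] [ x     ]   [-c ]
  [ A    0  ] [ lambda ] = [ b ]

Solving the linear system:
  x*      = (-2, 1.1429, -1.8571)
  lambda* = (-8.0357, -0.3095)
  f(x*)   = 47.3571

x* = (-2, 1.1429, -1.8571), lambda* = (-8.0357, -0.3095)


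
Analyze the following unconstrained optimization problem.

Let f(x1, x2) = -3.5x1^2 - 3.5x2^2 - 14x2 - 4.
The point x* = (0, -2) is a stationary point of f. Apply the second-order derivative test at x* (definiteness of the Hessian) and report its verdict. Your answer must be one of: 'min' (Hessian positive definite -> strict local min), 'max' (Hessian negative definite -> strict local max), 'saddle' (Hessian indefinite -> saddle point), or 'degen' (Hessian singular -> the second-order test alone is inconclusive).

Compute the Hessian H = grad^2 f:
  H = [[-7, 0], [0, -7]]
Verify stationarity: grad f(x*) = H x* + g = (0, 0).
Eigenvalues of H: -7, -7.
Both eigenvalues < 0, so H is negative definite -> x* is a strict local max.

max
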